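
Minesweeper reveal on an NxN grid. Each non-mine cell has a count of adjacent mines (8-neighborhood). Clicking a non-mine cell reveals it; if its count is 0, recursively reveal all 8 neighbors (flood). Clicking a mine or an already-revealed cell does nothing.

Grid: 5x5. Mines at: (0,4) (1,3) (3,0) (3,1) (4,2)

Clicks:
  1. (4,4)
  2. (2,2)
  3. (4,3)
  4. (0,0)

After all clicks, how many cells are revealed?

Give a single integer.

Click 1 (4,4) count=0: revealed 6 new [(2,3) (2,4) (3,3) (3,4) (4,3) (4,4)] -> total=6
Click 2 (2,2) count=2: revealed 1 new [(2,2)] -> total=7
Click 3 (4,3) count=1: revealed 0 new [(none)] -> total=7
Click 4 (0,0) count=0: revealed 8 new [(0,0) (0,1) (0,2) (1,0) (1,1) (1,2) (2,0) (2,1)] -> total=15

Answer: 15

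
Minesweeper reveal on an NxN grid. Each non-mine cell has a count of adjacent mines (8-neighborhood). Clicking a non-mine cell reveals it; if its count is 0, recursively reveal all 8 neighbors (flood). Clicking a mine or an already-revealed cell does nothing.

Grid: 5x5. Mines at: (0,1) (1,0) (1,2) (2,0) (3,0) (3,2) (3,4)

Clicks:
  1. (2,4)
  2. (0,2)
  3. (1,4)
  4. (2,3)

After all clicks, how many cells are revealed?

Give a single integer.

Click 1 (2,4) count=1: revealed 1 new [(2,4)] -> total=1
Click 2 (0,2) count=2: revealed 1 new [(0,2)] -> total=2
Click 3 (1,4) count=0: revealed 5 new [(0,3) (0,4) (1,3) (1,4) (2,3)] -> total=7
Click 4 (2,3) count=3: revealed 0 new [(none)] -> total=7

Answer: 7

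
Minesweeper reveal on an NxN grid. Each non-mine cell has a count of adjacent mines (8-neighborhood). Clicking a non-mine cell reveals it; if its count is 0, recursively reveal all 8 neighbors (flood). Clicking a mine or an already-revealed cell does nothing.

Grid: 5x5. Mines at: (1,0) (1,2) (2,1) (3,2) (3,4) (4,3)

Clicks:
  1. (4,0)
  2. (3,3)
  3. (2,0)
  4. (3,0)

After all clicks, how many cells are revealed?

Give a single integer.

Click 1 (4,0) count=0: revealed 4 new [(3,0) (3,1) (4,0) (4,1)] -> total=4
Click 2 (3,3) count=3: revealed 1 new [(3,3)] -> total=5
Click 3 (2,0) count=2: revealed 1 new [(2,0)] -> total=6
Click 4 (3,0) count=1: revealed 0 new [(none)] -> total=6

Answer: 6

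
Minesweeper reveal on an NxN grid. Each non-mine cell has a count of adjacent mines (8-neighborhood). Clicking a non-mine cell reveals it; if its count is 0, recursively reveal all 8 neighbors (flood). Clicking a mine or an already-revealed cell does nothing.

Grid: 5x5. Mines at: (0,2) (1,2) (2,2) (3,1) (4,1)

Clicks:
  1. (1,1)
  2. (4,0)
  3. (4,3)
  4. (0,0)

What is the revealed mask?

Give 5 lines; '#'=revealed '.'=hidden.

Answer: ##.##
##.##
##.##
..###
#.###

Derivation:
Click 1 (1,1) count=3: revealed 1 new [(1,1)] -> total=1
Click 2 (4,0) count=2: revealed 1 new [(4,0)] -> total=2
Click 3 (4,3) count=0: revealed 12 new [(0,3) (0,4) (1,3) (1,4) (2,3) (2,4) (3,2) (3,3) (3,4) (4,2) (4,3) (4,4)] -> total=14
Click 4 (0,0) count=0: revealed 5 new [(0,0) (0,1) (1,0) (2,0) (2,1)] -> total=19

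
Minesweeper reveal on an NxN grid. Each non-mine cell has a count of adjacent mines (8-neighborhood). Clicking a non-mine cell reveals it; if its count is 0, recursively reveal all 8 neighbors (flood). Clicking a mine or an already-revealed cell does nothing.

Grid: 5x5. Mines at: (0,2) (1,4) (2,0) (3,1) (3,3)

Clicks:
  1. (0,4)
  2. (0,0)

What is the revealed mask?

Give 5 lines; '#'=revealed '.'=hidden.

Answer: ##..#
##...
.....
.....
.....

Derivation:
Click 1 (0,4) count=1: revealed 1 new [(0,4)] -> total=1
Click 2 (0,0) count=0: revealed 4 new [(0,0) (0,1) (1,0) (1,1)] -> total=5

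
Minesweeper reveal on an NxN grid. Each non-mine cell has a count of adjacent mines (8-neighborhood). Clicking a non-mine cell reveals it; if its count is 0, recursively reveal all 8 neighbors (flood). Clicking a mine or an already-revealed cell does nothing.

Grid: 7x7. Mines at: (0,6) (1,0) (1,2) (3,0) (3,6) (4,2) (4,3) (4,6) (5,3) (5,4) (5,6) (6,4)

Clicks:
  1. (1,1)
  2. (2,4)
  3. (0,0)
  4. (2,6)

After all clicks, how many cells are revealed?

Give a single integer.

Answer: 15

Derivation:
Click 1 (1,1) count=2: revealed 1 new [(1,1)] -> total=1
Click 2 (2,4) count=0: revealed 12 new [(0,3) (0,4) (0,5) (1,3) (1,4) (1,5) (2,3) (2,4) (2,5) (3,3) (3,4) (3,5)] -> total=13
Click 3 (0,0) count=1: revealed 1 new [(0,0)] -> total=14
Click 4 (2,6) count=1: revealed 1 new [(2,6)] -> total=15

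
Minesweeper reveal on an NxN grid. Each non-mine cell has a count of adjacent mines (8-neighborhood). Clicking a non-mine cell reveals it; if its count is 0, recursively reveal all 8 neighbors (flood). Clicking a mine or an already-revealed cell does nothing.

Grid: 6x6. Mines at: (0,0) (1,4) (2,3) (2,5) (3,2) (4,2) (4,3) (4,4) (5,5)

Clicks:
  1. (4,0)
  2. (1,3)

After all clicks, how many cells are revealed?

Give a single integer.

Answer: 11

Derivation:
Click 1 (4,0) count=0: revealed 10 new [(1,0) (1,1) (2,0) (2,1) (3,0) (3,1) (4,0) (4,1) (5,0) (5,1)] -> total=10
Click 2 (1,3) count=2: revealed 1 new [(1,3)] -> total=11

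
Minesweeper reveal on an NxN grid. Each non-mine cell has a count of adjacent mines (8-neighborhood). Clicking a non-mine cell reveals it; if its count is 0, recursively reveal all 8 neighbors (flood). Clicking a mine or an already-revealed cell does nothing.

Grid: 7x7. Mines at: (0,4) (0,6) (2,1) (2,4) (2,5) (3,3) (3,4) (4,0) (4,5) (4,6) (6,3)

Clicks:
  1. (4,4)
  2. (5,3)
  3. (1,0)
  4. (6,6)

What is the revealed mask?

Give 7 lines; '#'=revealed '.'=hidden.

Click 1 (4,4) count=3: revealed 1 new [(4,4)] -> total=1
Click 2 (5,3) count=1: revealed 1 new [(5,3)] -> total=2
Click 3 (1,0) count=1: revealed 1 new [(1,0)] -> total=3
Click 4 (6,6) count=0: revealed 6 new [(5,4) (5,5) (5,6) (6,4) (6,5) (6,6)] -> total=9

Answer: .......
#......
.......
.......
....#..
...####
....###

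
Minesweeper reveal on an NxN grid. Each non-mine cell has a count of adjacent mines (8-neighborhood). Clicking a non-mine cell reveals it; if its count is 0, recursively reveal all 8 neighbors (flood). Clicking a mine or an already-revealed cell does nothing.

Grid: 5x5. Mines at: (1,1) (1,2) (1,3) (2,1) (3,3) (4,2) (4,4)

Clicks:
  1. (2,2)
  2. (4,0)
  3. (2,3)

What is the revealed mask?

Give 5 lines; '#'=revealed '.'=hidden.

Click 1 (2,2) count=5: revealed 1 new [(2,2)] -> total=1
Click 2 (4,0) count=0: revealed 4 new [(3,0) (3,1) (4,0) (4,1)] -> total=5
Click 3 (2,3) count=3: revealed 1 new [(2,3)] -> total=6

Answer: .....
.....
..##.
##...
##...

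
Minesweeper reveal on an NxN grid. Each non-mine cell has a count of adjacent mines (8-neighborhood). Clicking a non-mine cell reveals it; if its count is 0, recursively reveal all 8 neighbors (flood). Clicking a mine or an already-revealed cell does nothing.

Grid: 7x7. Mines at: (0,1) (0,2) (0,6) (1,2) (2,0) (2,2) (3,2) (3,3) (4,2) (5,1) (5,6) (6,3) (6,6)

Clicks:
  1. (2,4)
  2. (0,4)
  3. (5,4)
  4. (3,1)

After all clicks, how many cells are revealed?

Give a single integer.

Click 1 (2,4) count=1: revealed 1 new [(2,4)] -> total=1
Click 2 (0,4) count=0: revealed 16 new [(0,3) (0,4) (0,5) (1,3) (1,4) (1,5) (1,6) (2,3) (2,5) (2,6) (3,4) (3,5) (3,6) (4,4) (4,5) (4,6)] -> total=17
Click 3 (5,4) count=1: revealed 1 new [(5,4)] -> total=18
Click 4 (3,1) count=4: revealed 1 new [(3,1)] -> total=19

Answer: 19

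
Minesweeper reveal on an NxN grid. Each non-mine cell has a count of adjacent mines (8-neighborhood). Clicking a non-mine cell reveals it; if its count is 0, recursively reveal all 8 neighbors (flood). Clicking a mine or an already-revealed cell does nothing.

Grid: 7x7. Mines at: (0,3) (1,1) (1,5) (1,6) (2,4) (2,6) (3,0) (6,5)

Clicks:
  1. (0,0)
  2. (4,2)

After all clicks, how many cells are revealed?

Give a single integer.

Click 1 (0,0) count=1: revealed 1 new [(0,0)] -> total=1
Click 2 (4,2) count=0: revealed 28 new [(2,1) (2,2) (2,3) (3,1) (3,2) (3,3) (3,4) (3,5) (3,6) (4,0) (4,1) (4,2) (4,3) (4,4) (4,5) (4,6) (5,0) (5,1) (5,2) (5,3) (5,4) (5,5) (5,6) (6,0) (6,1) (6,2) (6,3) (6,4)] -> total=29

Answer: 29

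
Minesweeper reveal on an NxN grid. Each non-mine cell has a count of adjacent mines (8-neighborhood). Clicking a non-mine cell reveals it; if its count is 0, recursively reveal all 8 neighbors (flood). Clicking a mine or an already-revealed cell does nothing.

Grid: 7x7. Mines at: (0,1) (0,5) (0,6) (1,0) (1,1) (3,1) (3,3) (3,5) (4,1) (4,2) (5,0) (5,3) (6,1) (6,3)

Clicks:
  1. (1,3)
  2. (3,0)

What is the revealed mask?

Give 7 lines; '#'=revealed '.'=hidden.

Answer: ..###..
..###..
..###..
#......
.......
.......
.......

Derivation:
Click 1 (1,3) count=0: revealed 9 new [(0,2) (0,3) (0,4) (1,2) (1,3) (1,4) (2,2) (2,3) (2,4)] -> total=9
Click 2 (3,0) count=2: revealed 1 new [(3,0)] -> total=10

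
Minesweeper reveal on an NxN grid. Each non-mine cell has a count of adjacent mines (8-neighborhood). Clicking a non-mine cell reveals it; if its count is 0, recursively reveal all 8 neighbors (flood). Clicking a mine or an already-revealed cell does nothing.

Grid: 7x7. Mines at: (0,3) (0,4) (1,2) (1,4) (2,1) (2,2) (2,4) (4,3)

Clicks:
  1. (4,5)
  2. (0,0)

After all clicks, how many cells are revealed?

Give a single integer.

Answer: 36

Derivation:
Click 1 (4,5) count=0: revealed 32 new [(0,5) (0,6) (1,5) (1,6) (2,5) (2,6) (3,0) (3,1) (3,2) (3,4) (3,5) (3,6) (4,0) (4,1) (4,2) (4,4) (4,5) (4,6) (5,0) (5,1) (5,2) (5,3) (5,4) (5,5) (5,6) (6,0) (6,1) (6,2) (6,3) (6,4) (6,5) (6,6)] -> total=32
Click 2 (0,0) count=0: revealed 4 new [(0,0) (0,1) (1,0) (1,1)] -> total=36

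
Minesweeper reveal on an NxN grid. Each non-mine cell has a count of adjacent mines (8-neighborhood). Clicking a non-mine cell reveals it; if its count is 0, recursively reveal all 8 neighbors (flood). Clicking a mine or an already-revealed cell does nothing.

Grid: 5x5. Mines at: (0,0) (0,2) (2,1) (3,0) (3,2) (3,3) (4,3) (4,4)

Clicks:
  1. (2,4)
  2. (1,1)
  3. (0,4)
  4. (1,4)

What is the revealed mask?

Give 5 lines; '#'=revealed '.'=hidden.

Click 1 (2,4) count=1: revealed 1 new [(2,4)] -> total=1
Click 2 (1,1) count=3: revealed 1 new [(1,1)] -> total=2
Click 3 (0,4) count=0: revealed 5 new [(0,3) (0,4) (1,3) (1,4) (2,3)] -> total=7
Click 4 (1,4) count=0: revealed 0 new [(none)] -> total=7

Answer: ...##
.#.##
...##
.....
.....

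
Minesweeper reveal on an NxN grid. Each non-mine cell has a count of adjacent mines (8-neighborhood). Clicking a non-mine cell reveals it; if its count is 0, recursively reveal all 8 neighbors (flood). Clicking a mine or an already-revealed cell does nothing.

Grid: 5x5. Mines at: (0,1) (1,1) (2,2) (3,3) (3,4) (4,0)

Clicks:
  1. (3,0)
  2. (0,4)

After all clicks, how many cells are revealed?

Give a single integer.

Answer: 9

Derivation:
Click 1 (3,0) count=1: revealed 1 new [(3,0)] -> total=1
Click 2 (0,4) count=0: revealed 8 new [(0,2) (0,3) (0,4) (1,2) (1,3) (1,4) (2,3) (2,4)] -> total=9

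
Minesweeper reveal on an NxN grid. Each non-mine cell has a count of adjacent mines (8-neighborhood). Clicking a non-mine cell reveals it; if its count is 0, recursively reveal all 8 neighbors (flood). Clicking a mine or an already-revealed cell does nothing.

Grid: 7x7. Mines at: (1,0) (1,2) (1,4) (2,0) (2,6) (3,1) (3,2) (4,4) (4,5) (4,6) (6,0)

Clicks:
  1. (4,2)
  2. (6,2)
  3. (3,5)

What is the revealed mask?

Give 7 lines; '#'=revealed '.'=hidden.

Answer: .......
.......
.......
.....#.
.###...
.######
.######

Derivation:
Click 1 (4,2) count=2: revealed 1 new [(4,2)] -> total=1
Click 2 (6,2) count=0: revealed 14 new [(4,1) (4,3) (5,1) (5,2) (5,3) (5,4) (5,5) (5,6) (6,1) (6,2) (6,3) (6,4) (6,5) (6,6)] -> total=15
Click 3 (3,5) count=4: revealed 1 new [(3,5)] -> total=16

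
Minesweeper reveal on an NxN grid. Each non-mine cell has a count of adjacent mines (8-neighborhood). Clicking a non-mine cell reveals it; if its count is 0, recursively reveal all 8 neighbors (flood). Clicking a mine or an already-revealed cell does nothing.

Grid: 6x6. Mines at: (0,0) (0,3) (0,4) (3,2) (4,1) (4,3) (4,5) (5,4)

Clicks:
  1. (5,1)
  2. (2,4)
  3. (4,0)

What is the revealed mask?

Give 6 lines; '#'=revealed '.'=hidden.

Answer: ......
...###
...###
...###
#.....
.#....

Derivation:
Click 1 (5,1) count=1: revealed 1 new [(5,1)] -> total=1
Click 2 (2,4) count=0: revealed 9 new [(1,3) (1,4) (1,5) (2,3) (2,4) (2,5) (3,3) (3,4) (3,5)] -> total=10
Click 3 (4,0) count=1: revealed 1 new [(4,0)] -> total=11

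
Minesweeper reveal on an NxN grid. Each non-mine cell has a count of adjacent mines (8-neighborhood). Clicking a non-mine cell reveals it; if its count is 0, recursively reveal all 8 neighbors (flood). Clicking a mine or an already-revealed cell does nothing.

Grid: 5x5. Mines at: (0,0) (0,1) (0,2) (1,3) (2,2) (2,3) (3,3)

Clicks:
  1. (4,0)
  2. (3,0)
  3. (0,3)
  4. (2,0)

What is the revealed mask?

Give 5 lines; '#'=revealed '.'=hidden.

Click 1 (4,0) count=0: revealed 10 new [(1,0) (1,1) (2,0) (2,1) (3,0) (3,1) (3,2) (4,0) (4,1) (4,2)] -> total=10
Click 2 (3,0) count=0: revealed 0 new [(none)] -> total=10
Click 3 (0,3) count=2: revealed 1 new [(0,3)] -> total=11
Click 4 (2,0) count=0: revealed 0 new [(none)] -> total=11

Answer: ...#.
##...
##...
###..
###..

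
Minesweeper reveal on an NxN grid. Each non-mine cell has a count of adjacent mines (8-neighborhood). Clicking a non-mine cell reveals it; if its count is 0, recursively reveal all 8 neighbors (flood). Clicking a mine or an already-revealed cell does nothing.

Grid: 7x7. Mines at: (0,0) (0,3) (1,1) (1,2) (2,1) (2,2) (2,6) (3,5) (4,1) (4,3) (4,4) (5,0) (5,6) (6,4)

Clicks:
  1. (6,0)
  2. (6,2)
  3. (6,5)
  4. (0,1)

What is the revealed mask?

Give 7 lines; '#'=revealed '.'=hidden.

Click 1 (6,0) count=1: revealed 1 new [(6,0)] -> total=1
Click 2 (6,2) count=0: revealed 6 new [(5,1) (5,2) (5,3) (6,1) (6,2) (6,3)] -> total=7
Click 3 (6,5) count=2: revealed 1 new [(6,5)] -> total=8
Click 4 (0,1) count=3: revealed 1 new [(0,1)] -> total=9

Answer: .#.....
.......
.......
.......
.......
.###...
####.#.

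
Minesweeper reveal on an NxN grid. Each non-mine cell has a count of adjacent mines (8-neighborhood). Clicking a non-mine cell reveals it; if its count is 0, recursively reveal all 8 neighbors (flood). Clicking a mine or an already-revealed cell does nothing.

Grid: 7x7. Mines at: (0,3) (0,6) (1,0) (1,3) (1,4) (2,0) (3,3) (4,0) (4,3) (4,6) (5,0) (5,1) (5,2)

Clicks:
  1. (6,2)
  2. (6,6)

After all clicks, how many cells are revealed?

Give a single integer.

Answer: 9

Derivation:
Click 1 (6,2) count=2: revealed 1 new [(6,2)] -> total=1
Click 2 (6,6) count=0: revealed 8 new [(5,3) (5,4) (5,5) (5,6) (6,3) (6,4) (6,5) (6,6)] -> total=9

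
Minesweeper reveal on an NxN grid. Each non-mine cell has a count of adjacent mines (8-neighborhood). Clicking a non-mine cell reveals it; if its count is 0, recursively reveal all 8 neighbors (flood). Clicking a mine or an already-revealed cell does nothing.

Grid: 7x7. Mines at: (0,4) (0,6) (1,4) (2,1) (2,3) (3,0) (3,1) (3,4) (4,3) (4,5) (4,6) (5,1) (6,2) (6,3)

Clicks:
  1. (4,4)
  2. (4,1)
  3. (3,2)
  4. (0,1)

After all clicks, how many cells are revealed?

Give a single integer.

Click 1 (4,4) count=3: revealed 1 new [(4,4)] -> total=1
Click 2 (4,1) count=3: revealed 1 new [(4,1)] -> total=2
Click 3 (3,2) count=4: revealed 1 new [(3,2)] -> total=3
Click 4 (0,1) count=0: revealed 8 new [(0,0) (0,1) (0,2) (0,3) (1,0) (1,1) (1,2) (1,3)] -> total=11

Answer: 11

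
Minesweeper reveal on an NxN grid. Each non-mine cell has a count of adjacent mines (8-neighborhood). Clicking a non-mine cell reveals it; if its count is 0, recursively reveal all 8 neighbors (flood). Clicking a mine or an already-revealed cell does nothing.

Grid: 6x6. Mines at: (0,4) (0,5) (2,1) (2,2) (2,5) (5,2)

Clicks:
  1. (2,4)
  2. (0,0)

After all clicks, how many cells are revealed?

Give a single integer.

Answer: 9

Derivation:
Click 1 (2,4) count=1: revealed 1 new [(2,4)] -> total=1
Click 2 (0,0) count=0: revealed 8 new [(0,0) (0,1) (0,2) (0,3) (1,0) (1,1) (1,2) (1,3)] -> total=9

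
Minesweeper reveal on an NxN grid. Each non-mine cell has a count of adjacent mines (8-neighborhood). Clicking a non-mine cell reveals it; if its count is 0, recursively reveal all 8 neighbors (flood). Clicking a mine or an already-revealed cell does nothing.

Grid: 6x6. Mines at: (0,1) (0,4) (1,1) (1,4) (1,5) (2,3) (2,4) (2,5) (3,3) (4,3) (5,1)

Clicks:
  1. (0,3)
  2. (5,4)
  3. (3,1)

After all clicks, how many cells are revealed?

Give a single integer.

Answer: 11

Derivation:
Click 1 (0,3) count=2: revealed 1 new [(0,3)] -> total=1
Click 2 (5,4) count=1: revealed 1 new [(5,4)] -> total=2
Click 3 (3,1) count=0: revealed 9 new [(2,0) (2,1) (2,2) (3,0) (3,1) (3,2) (4,0) (4,1) (4,2)] -> total=11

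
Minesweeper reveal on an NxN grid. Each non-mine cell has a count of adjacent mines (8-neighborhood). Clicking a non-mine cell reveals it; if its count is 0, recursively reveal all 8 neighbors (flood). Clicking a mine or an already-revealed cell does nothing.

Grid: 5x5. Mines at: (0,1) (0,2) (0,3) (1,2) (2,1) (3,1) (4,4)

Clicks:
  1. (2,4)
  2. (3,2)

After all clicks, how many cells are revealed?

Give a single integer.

Answer: 7

Derivation:
Click 1 (2,4) count=0: revealed 6 new [(1,3) (1,4) (2,3) (2,4) (3,3) (3,4)] -> total=6
Click 2 (3,2) count=2: revealed 1 new [(3,2)] -> total=7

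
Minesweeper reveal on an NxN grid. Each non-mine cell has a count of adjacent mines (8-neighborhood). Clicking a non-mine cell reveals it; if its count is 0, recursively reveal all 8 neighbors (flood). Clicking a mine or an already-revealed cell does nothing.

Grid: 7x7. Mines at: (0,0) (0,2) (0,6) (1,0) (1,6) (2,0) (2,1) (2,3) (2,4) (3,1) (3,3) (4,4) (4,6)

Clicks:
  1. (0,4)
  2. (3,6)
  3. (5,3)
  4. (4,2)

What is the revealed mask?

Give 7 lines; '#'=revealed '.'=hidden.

Answer: ...###.
...###.
.......
......#
..#....
...#...
.......

Derivation:
Click 1 (0,4) count=0: revealed 6 new [(0,3) (0,4) (0,5) (1,3) (1,4) (1,5)] -> total=6
Click 2 (3,6) count=1: revealed 1 new [(3,6)] -> total=7
Click 3 (5,3) count=1: revealed 1 new [(5,3)] -> total=8
Click 4 (4,2) count=2: revealed 1 new [(4,2)] -> total=9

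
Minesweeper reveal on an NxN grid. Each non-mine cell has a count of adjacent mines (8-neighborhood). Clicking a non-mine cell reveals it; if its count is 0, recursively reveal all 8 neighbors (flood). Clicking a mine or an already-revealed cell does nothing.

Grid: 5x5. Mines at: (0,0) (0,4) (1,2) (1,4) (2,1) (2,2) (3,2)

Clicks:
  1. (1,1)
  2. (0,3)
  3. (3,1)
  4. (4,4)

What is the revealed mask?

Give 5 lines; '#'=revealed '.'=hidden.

Answer: ...#.
.#...
...##
.#.##
...##

Derivation:
Click 1 (1,1) count=4: revealed 1 new [(1,1)] -> total=1
Click 2 (0,3) count=3: revealed 1 new [(0,3)] -> total=2
Click 3 (3,1) count=3: revealed 1 new [(3,1)] -> total=3
Click 4 (4,4) count=0: revealed 6 new [(2,3) (2,4) (3,3) (3,4) (4,3) (4,4)] -> total=9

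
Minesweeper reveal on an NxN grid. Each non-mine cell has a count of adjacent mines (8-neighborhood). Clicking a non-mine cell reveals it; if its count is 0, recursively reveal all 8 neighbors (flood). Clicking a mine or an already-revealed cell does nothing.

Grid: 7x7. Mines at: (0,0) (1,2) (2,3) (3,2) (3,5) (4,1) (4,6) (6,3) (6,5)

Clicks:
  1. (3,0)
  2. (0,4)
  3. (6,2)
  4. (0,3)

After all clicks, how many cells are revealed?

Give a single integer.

Answer: 13

Derivation:
Click 1 (3,0) count=1: revealed 1 new [(3,0)] -> total=1
Click 2 (0,4) count=0: revealed 11 new [(0,3) (0,4) (0,5) (0,6) (1,3) (1,4) (1,5) (1,6) (2,4) (2,5) (2,6)] -> total=12
Click 3 (6,2) count=1: revealed 1 new [(6,2)] -> total=13
Click 4 (0,3) count=1: revealed 0 new [(none)] -> total=13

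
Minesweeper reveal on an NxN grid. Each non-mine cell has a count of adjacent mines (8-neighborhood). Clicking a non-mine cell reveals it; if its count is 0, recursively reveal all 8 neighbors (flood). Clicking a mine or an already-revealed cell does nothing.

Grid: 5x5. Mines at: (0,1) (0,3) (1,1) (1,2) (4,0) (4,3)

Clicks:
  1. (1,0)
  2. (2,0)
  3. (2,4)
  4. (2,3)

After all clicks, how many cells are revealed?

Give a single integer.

Answer: 8

Derivation:
Click 1 (1,0) count=2: revealed 1 new [(1,0)] -> total=1
Click 2 (2,0) count=1: revealed 1 new [(2,0)] -> total=2
Click 3 (2,4) count=0: revealed 6 new [(1,3) (1,4) (2,3) (2,4) (3,3) (3,4)] -> total=8
Click 4 (2,3) count=1: revealed 0 new [(none)] -> total=8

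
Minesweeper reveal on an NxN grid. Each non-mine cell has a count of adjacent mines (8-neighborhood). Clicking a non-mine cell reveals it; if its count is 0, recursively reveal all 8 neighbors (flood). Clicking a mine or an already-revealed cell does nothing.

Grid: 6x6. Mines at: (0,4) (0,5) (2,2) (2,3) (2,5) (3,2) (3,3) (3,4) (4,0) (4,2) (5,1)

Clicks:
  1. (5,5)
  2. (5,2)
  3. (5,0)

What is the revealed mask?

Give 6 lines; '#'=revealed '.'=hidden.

Click 1 (5,5) count=0: revealed 6 new [(4,3) (4,4) (4,5) (5,3) (5,4) (5,5)] -> total=6
Click 2 (5,2) count=2: revealed 1 new [(5,2)] -> total=7
Click 3 (5,0) count=2: revealed 1 new [(5,0)] -> total=8

Answer: ......
......
......
......
...###
#.####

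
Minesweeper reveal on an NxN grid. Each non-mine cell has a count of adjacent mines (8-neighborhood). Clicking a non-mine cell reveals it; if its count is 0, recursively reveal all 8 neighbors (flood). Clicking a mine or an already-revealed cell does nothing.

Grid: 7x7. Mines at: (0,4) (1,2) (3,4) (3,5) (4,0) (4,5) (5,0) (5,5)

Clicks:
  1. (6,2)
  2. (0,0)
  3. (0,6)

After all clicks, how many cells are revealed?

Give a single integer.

Click 1 (6,2) count=0: revealed 18 new [(2,1) (2,2) (2,3) (3,1) (3,2) (3,3) (4,1) (4,2) (4,3) (4,4) (5,1) (5,2) (5,3) (5,4) (6,1) (6,2) (6,3) (6,4)] -> total=18
Click 2 (0,0) count=0: revealed 6 new [(0,0) (0,1) (1,0) (1,1) (2,0) (3,0)] -> total=24
Click 3 (0,6) count=0: revealed 6 new [(0,5) (0,6) (1,5) (1,6) (2,5) (2,6)] -> total=30

Answer: 30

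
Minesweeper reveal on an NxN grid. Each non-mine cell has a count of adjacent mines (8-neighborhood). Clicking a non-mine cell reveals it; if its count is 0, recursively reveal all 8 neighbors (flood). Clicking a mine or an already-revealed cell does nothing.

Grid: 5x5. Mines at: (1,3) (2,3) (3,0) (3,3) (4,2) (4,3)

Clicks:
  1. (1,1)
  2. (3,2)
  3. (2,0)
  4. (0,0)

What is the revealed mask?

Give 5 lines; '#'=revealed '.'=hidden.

Click 1 (1,1) count=0: revealed 9 new [(0,0) (0,1) (0,2) (1,0) (1,1) (1,2) (2,0) (2,1) (2,2)] -> total=9
Click 2 (3,2) count=4: revealed 1 new [(3,2)] -> total=10
Click 3 (2,0) count=1: revealed 0 new [(none)] -> total=10
Click 4 (0,0) count=0: revealed 0 new [(none)] -> total=10

Answer: ###..
###..
###..
..#..
.....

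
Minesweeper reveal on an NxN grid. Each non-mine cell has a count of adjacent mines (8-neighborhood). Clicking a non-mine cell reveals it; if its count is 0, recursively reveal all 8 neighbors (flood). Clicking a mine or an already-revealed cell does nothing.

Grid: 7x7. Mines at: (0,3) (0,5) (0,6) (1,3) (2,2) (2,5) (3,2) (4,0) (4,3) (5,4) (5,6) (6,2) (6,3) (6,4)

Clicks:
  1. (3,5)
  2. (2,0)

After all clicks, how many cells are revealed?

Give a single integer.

Click 1 (3,5) count=1: revealed 1 new [(3,5)] -> total=1
Click 2 (2,0) count=0: revealed 10 new [(0,0) (0,1) (0,2) (1,0) (1,1) (1,2) (2,0) (2,1) (3,0) (3,1)] -> total=11

Answer: 11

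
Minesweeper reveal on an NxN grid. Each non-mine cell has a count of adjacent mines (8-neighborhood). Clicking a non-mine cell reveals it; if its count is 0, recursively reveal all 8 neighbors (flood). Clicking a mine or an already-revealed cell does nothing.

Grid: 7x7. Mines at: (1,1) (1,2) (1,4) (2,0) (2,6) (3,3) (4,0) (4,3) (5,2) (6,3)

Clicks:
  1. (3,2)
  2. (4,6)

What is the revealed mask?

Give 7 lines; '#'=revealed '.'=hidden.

Answer: .......
.......
.......
..#.###
....###
....###
....###

Derivation:
Click 1 (3,2) count=2: revealed 1 new [(3,2)] -> total=1
Click 2 (4,6) count=0: revealed 12 new [(3,4) (3,5) (3,6) (4,4) (4,5) (4,6) (5,4) (5,5) (5,6) (6,4) (6,5) (6,6)] -> total=13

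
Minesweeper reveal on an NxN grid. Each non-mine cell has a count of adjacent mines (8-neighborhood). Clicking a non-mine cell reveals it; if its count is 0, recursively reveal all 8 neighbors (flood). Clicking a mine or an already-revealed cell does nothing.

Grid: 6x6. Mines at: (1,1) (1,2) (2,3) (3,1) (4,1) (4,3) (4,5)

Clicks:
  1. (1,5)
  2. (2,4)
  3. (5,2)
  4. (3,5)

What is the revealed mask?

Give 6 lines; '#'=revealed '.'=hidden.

Answer: ...###
...###
....##
....##
......
..#...

Derivation:
Click 1 (1,5) count=0: revealed 10 new [(0,3) (0,4) (0,5) (1,3) (1,4) (1,5) (2,4) (2,5) (3,4) (3,5)] -> total=10
Click 2 (2,4) count=1: revealed 0 new [(none)] -> total=10
Click 3 (5,2) count=2: revealed 1 new [(5,2)] -> total=11
Click 4 (3,5) count=1: revealed 0 new [(none)] -> total=11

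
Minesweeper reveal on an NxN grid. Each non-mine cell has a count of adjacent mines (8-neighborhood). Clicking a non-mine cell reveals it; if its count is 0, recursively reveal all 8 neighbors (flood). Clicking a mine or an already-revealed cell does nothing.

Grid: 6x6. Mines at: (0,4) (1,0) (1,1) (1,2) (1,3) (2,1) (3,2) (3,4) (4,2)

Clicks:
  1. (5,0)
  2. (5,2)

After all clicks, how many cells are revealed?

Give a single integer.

Answer: 7

Derivation:
Click 1 (5,0) count=0: revealed 6 new [(3,0) (3,1) (4,0) (4,1) (5,0) (5,1)] -> total=6
Click 2 (5,2) count=1: revealed 1 new [(5,2)] -> total=7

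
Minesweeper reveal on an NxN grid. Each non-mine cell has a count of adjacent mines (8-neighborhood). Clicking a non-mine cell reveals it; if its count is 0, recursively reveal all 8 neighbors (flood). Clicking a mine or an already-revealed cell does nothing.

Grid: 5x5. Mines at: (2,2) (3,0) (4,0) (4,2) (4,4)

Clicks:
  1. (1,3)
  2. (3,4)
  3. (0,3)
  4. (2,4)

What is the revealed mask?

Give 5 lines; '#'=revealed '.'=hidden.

Answer: #####
#####
##.##
...##
.....

Derivation:
Click 1 (1,3) count=1: revealed 1 new [(1,3)] -> total=1
Click 2 (3,4) count=1: revealed 1 new [(3,4)] -> total=2
Click 3 (0,3) count=0: revealed 14 new [(0,0) (0,1) (0,2) (0,3) (0,4) (1,0) (1,1) (1,2) (1,4) (2,0) (2,1) (2,3) (2,4) (3,3)] -> total=16
Click 4 (2,4) count=0: revealed 0 new [(none)] -> total=16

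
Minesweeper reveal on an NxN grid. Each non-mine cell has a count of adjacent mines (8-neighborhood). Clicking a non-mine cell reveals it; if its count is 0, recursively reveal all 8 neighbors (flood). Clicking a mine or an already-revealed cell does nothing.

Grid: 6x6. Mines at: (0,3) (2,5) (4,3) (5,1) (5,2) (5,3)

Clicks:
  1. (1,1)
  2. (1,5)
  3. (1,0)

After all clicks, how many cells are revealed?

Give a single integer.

Click 1 (1,1) count=0: revealed 21 new [(0,0) (0,1) (0,2) (1,0) (1,1) (1,2) (1,3) (1,4) (2,0) (2,1) (2,2) (2,3) (2,4) (3,0) (3,1) (3,2) (3,3) (3,4) (4,0) (4,1) (4,2)] -> total=21
Click 2 (1,5) count=1: revealed 1 new [(1,5)] -> total=22
Click 3 (1,0) count=0: revealed 0 new [(none)] -> total=22

Answer: 22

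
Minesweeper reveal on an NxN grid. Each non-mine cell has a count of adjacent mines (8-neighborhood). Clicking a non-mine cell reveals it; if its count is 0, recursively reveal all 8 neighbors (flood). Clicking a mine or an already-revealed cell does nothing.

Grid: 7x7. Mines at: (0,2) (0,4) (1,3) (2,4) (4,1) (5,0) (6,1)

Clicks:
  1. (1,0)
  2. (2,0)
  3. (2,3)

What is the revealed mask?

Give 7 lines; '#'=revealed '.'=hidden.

Answer: ##.....
###....
####...
###....
.......
.......
.......

Derivation:
Click 1 (1,0) count=0: revealed 11 new [(0,0) (0,1) (1,0) (1,1) (1,2) (2,0) (2,1) (2,2) (3,0) (3,1) (3,2)] -> total=11
Click 2 (2,0) count=0: revealed 0 new [(none)] -> total=11
Click 3 (2,3) count=2: revealed 1 new [(2,3)] -> total=12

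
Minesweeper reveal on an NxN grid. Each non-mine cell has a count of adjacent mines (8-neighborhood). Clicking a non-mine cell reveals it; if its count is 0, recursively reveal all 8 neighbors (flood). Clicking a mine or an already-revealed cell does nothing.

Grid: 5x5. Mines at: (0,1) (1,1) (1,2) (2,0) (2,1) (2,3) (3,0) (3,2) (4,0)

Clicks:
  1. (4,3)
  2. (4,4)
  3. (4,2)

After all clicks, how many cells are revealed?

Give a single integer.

Click 1 (4,3) count=1: revealed 1 new [(4,3)] -> total=1
Click 2 (4,4) count=0: revealed 3 new [(3,3) (3,4) (4,4)] -> total=4
Click 3 (4,2) count=1: revealed 1 new [(4,2)] -> total=5

Answer: 5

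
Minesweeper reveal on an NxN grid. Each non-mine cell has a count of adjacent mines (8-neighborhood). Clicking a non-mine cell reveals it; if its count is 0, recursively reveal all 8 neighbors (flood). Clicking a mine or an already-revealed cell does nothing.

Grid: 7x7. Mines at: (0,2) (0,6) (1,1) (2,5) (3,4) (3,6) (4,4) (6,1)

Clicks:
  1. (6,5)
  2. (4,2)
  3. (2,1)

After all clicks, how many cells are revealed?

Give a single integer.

Answer: 26

Derivation:
Click 1 (6,5) count=0: revealed 12 new [(4,5) (4,6) (5,2) (5,3) (5,4) (5,5) (5,6) (6,2) (6,3) (6,4) (6,5) (6,6)] -> total=12
Click 2 (4,2) count=0: revealed 14 new [(2,0) (2,1) (2,2) (2,3) (3,0) (3,1) (3,2) (3,3) (4,0) (4,1) (4,2) (4,3) (5,0) (5,1)] -> total=26
Click 3 (2,1) count=1: revealed 0 new [(none)] -> total=26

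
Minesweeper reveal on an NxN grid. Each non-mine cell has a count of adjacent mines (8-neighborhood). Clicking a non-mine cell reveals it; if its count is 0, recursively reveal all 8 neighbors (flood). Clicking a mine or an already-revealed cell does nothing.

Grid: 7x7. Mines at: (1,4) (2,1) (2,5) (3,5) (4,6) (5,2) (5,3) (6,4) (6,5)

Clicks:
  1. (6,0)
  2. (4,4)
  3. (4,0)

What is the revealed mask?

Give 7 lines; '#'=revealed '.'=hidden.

Click 1 (6,0) count=0: revealed 8 new [(3,0) (3,1) (4,0) (4,1) (5,0) (5,1) (6,0) (6,1)] -> total=8
Click 2 (4,4) count=2: revealed 1 new [(4,4)] -> total=9
Click 3 (4,0) count=0: revealed 0 new [(none)] -> total=9

Answer: .......
.......
.......
##.....
##..#..
##.....
##.....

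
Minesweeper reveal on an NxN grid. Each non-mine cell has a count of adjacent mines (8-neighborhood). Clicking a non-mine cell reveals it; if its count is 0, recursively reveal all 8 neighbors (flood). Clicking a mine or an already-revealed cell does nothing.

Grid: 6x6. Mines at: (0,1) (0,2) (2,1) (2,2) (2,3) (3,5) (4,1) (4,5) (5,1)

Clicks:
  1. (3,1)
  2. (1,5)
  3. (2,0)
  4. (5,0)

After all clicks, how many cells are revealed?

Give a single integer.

Click 1 (3,1) count=3: revealed 1 new [(3,1)] -> total=1
Click 2 (1,5) count=0: revealed 8 new [(0,3) (0,4) (0,5) (1,3) (1,4) (1,5) (2,4) (2,5)] -> total=9
Click 3 (2,0) count=1: revealed 1 new [(2,0)] -> total=10
Click 4 (5,0) count=2: revealed 1 new [(5,0)] -> total=11

Answer: 11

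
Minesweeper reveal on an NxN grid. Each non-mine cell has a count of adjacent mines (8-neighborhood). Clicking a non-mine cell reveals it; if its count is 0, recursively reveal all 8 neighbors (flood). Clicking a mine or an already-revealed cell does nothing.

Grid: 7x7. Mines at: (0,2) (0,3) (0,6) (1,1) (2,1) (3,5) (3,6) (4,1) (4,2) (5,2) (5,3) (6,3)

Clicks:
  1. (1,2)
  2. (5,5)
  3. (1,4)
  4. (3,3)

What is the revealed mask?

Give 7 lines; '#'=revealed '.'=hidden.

Answer: .......
..#.#..
.......
...#...
....###
....###
....###

Derivation:
Click 1 (1,2) count=4: revealed 1 new [(1,2)] -> total=1
Click 2 (5,5) count=0: revealed 9 new [(4,4) (4,5) (4,6) (5,4) (5,5) (5,6) (6,4) (6,5) (6,6)] -> total=10
Click 3 (1,4) count=1: revealed 1 new [(1,4)] -> total=11
Click 4 (3,3) count=1: revealed 1 new [(3,3)] -> total=12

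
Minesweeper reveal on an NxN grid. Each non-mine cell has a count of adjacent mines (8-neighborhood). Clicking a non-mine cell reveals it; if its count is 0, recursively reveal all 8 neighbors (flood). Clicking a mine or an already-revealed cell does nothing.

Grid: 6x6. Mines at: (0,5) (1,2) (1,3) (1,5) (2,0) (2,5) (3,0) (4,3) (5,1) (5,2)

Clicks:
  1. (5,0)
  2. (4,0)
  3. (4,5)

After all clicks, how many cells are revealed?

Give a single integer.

Answer: 8

Derivation:
Click 1 (5,0) count=1: revealed 1 new [(5,0)] -> total=1
Click 2 (4,0) count=2: revealed 1 new [(4,0)] -> total=2
Click 3 (4,5) count=0: revealed 6 new [(3,4) (3,5) (4,4) (4,5) (5,4) (5,5)] -> total=8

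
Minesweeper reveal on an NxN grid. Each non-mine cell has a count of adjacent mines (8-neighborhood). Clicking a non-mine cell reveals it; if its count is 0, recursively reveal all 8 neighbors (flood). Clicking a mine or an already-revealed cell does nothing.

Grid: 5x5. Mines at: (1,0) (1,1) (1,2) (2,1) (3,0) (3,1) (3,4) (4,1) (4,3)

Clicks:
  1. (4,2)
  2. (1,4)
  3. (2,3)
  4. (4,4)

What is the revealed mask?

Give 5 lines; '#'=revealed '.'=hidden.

Answer: ...##
...##
...##
.....
..#.#

Derivation:
Click 1 (4,2) count=3: revealed 1 new [(4,2)] -> total=1
Click 2 (1,4) count=0: revealed 6 new [(0,3) (0,4) (1,3) (1,4) (2,3) (2,4)] -> total=7
Click 3 (2,3) count=2: revealed 0 new [(none)] -> total=7
Click 4 (4,4) count=2: revealed 1 new [(4,4)] -> total=8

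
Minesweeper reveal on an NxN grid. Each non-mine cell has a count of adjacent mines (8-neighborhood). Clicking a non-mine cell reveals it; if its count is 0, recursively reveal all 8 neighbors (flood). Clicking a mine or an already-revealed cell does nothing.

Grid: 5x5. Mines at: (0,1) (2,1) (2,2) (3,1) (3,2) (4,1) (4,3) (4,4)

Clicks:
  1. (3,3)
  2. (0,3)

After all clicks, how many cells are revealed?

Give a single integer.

Answer: 10

Derivation:
Click 1 (3,3) count=4: revealed 1 new [(3,3)] -> total=1
Click 2 (0,3) count=0: revealed 9 new [(0,2) (0,3) (0,4) (1,2) (1,3) (1,4) (2,3) (2,4) (3,4)] -> total=10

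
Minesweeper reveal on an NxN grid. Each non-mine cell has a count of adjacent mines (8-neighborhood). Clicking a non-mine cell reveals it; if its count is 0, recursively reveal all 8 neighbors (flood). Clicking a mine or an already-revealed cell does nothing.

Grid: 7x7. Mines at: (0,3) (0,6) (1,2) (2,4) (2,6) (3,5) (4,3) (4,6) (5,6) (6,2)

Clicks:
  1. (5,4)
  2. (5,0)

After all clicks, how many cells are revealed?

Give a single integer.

Click 1 (5,4) count=1: revealed 1 new [(5,4)] -> total=1
Click 2 (5,0) count=0: revealed 18 new [(0,0) (0,1) (1,0) (1,1) (2,0) (2,1) (2,2) (3,0) (3,1) (3,2) (4,0) (4,1) (4,2) (5,0) (5,1) (5,2) (6,0) (6,1)] -> total=19

Answer: 19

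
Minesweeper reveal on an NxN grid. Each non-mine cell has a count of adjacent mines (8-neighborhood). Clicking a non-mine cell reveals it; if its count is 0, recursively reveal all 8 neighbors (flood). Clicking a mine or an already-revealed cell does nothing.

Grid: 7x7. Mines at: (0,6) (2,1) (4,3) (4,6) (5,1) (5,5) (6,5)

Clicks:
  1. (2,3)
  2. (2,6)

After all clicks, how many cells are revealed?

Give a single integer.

Click 1 (2,3) count=0: revealed 23 new [(0,0) (0,1) (0,2) (0,3) (0,4) (0,5) (1,0) (1,1) (1,2) (1,3) (1,4) (1,5) (1,6) (2,2) (2,3) (2,4) (2,5) (2,6) (3,2) (3,3) (3,4) (3,5) (3,6)] -> total=23
Click 2 (2,6) count=0: revealed 0 new [(none)] -> total=23

Answer: 23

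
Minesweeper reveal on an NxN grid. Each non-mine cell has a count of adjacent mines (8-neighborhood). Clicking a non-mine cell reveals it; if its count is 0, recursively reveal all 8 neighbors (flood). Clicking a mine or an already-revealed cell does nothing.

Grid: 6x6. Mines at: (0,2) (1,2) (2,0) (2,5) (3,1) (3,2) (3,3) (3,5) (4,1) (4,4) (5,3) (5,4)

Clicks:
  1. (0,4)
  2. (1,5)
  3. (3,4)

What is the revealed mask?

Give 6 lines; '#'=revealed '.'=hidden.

Click 1 (0,4) count=0: revealed 6 new [(0,3) (0,4) (0,5) (1,3) (1,4) (1,5)] -> total=6
Click 2 (1,5) count=1: revealed 0 new [(none)] -> total=6
Click 3 (3,4) count=4: revealed 1 new [(3,4)] -> total=7

Answer: ...###
...###
......
....#.
......
......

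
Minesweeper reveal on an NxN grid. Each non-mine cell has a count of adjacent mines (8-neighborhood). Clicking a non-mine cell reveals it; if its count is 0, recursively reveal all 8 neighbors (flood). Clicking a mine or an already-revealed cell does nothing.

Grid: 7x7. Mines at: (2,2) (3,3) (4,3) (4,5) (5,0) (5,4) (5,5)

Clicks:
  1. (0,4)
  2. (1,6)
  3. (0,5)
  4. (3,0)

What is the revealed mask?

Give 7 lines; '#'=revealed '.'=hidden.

Click 1 (0,4) count=0: revealed 27 new [(0,0) (0,1) (0,2) (0,3) (0,4) (0,5) (0,6) (1,0) (1,1) (1,2) (1,3) (1,4) (1,5) (1,6) (2,0) (2,1) (2,3) (2,4) (2,5) (2,6) (3,0) (3,1) (3,4) (3,5) (3,6) (4,0) (4,1)] -> total=27
Click 2 (1,6) count=0: revealed 0 new [(none)] -> total=27
Click 3 (0,5) count=0: revealed 0 new [(none)] -> total=27
Click 4 (3,0) count=0: revealed 0 new [(none)] -> total=27

Answer: #######
#######
##.####
##..###
##.....
.......
.......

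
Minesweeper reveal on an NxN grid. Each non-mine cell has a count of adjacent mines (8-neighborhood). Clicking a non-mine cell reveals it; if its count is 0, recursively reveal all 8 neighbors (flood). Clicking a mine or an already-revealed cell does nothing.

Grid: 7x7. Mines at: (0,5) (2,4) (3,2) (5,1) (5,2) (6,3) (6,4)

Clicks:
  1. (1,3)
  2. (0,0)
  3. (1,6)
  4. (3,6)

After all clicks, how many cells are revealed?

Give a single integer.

Answer: 36

Derivation:
Click 1 (1,3) count=1: revealed 1 new [(1,3)] -> total=1
Click 2 (0,0) count=0: revealed 17 new [(0,0) (0,1) (0,2) (0,3) (0,4) (1,0) (1,1) (1,2) (1,4) (2,0) (2,1) (2,2) (2,3) (3,0) (3,1) (4,0) (4,1)] -> total=18
Click 3 (1,6) count=1: revealed 1 new [(1,6)] -> total=19
Click 4 (3,6) count=0: revealed 17 new [(1,5) (2,5) (2,6) (3,3) (3,4) (3,5) (3,6) (4,3) (4,4) (4,5) (4,6) (5,3) (5,4) (5,5) (5,6) (6,5) (6,6)] -> total=36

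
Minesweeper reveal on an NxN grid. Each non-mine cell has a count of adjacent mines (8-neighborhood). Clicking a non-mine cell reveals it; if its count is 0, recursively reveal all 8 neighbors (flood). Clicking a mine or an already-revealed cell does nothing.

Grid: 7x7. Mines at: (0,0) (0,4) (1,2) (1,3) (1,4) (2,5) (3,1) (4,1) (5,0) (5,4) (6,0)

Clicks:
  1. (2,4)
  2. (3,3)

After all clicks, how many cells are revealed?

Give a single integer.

Click 1 (2,4) count=3: revealed 1 new [(2,4)] -> total=1
Click 2 (3,3) count=0: revealed 8 new [(2,2) (2,3) (3,2) (3,3) (3,4) (4,2) (4,3) (4,4)] -> total=9

Answer: 9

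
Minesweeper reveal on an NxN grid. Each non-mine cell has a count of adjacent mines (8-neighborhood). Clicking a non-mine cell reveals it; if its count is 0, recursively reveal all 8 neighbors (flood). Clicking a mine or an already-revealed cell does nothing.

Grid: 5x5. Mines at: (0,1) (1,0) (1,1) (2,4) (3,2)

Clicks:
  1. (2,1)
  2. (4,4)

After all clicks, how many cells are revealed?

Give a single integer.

Click 1 (2,1) count=3: revealed 1 new [(2,1)] -> total=1
Click 2 (4,4) count=0: revealed 4 new [(3,3) (3,4) (4,3) (4,4)] -> total=5

Answer: 5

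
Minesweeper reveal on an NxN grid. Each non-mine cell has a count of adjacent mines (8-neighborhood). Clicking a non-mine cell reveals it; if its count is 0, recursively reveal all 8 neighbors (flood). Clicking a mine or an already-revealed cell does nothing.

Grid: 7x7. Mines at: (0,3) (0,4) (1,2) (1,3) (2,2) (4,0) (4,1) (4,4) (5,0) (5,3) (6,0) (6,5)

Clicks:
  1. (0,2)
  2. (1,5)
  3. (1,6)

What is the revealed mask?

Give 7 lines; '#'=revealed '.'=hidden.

Answer: ..#..##
....###
....###
....###
.....##
.....##
.......

Derivation:
Click 1 (0,2) count=3: revealed 1 new [(0,2)] -> total=1
Click 2 (1,5) count=1: revealed 1 new [(1,5)] -> total=2
Click 3 (1,6) count=0: revealed 14 new [(0,5) (0,6) (1,4) (1,6) (2,4) (2,5) (2,6) (3,4) (3,5) (3,6) (4,5) (4,6) (5,5) (5,6)] -> total=16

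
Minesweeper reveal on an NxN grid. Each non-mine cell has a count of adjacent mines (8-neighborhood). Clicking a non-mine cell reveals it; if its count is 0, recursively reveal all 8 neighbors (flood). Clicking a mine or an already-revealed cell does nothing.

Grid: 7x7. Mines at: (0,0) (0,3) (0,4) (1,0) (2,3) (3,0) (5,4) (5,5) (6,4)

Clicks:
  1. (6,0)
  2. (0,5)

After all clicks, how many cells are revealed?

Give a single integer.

Answer: 16

Derivation:
Click 1 (6,0) count=0: revealed 15 new [(3,1) (3,2) (3,3) (4,0) (4,1) (4,2) (4,3) (5,0) (5,1) (5,2) (5,3) (6,0) (6,1) (6,2) (6,3)] -> total=15
Click 2 (0,5) count=1: revealed 1 new [(0,5)] -> total=16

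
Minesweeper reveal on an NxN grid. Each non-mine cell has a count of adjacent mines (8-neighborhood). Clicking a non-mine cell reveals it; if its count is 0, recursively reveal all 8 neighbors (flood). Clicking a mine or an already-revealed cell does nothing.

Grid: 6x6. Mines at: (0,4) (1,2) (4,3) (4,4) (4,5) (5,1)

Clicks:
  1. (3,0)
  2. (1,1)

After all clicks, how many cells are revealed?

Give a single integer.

Click 1 (3,0) count=0: revealed 13 new [(0,0) (0,1) (1,0) (1,1) (2,0) (2,1) (2,2) (3,0) (3,1) (3,2) (4,0) (4,1) (4,2)] -> total=13
Click 2 (1,1) count=1: revealed 0 new [(none)] -> total=13

Answer: 13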